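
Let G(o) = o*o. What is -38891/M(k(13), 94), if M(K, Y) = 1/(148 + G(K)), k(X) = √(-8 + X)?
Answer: -5950323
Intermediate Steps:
G(o) = o²
M(K, Y) = 1/(148 + K²)
-38891/M(k(13), 94) = -38891/(1/(148 + (√(-8 + 13))²)) = -38891/(1/(148 + (√5)²)) = -38891/(1/(148 + 5)) = -38891/(1/153) = -38891/1/153 = -38891*153 = -5950323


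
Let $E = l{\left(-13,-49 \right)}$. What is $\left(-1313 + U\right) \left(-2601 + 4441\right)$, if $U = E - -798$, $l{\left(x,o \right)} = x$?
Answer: $-971520$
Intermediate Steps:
$E = -13$
$U = 785$ ($U = -13 - -798 = -13 + 798 = 785$)
$\left(-1313 + U\right) \left(-2601 + 4441\right) = \left(-1313 + 785\right) \left(-2601 + 4441\right) = \left(-528\right) 1840 = -971520$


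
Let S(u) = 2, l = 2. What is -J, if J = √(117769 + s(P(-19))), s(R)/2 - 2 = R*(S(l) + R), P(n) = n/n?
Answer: -√117779 ≈ -343.19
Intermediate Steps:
P(n) = 1
s(R) = 4 + 2*R*(2 + R) (s(R) = 4 + 2*(R*(2 + R)) = 4 + 2*R*(2 + R))
J = √117779 (J = √(117769 + (4 + 2*1² + 4*1)) = √(117769 + (4 + 2*1 + 4)) = √(117769 + (4 + 2 + 4)) = √(117769 + 10) = √117779 ≈ 343.19)
-J = -√117779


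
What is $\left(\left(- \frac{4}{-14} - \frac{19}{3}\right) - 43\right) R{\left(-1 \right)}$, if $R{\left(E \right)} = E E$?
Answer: $- \frac{1030}{21} \approx -49.048$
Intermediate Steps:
$R{\left(E \right)} = E^{2}$
$\left(\left(- \frac{4}{-14} - \frac{19}{3}\right) - 43\right) R{\left(-1 \right)} = \left(\left(- \frac{4}{-14} - \frac{19}{3}\right) - 43\right) \left(-1\right)^{2} = \left(\left(\left(-4\right) \left(- \frac{1}{14}\right) - \frac{19}{3}\right) - 43\right) 1 = \left(\left(\frac{2}{7} - \frac{19}{3}\right) - 43\right) 1 = \left(- \frac{127}{21} - 43\right) 1 = \left(- \frac{1030}{21}\right) 1 = - \frac{1030}{21}$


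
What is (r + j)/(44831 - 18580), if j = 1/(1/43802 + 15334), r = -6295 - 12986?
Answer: -12950273890387/17631743221119 ≈ -0.73449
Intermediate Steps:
r = -19281
j = 43802/671659869 (j = 1/(1/43802 + 15334) = 1/(671659869/43802) = 43802/671659869 ≈ 6.5215e-5)
(r + j)/(44831 - 18580) = (-19281 + 43802/671659869)/(44831 - 18580) = -12950273890387/671659869/26251 = -12950273890387/671659869*1/26251 = -12950273890387/17631743221119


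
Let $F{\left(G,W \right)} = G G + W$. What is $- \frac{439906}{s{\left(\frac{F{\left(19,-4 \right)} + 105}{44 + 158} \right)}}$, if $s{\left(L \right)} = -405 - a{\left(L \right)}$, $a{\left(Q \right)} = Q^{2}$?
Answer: $\frac{2243740553}{2092383} \approx 1072.3$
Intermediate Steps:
$F{\left(G,W \right)} = W + G^{2}$ ($F{\left(G,W \right)} = G^{2} + W = W + G^{2}$)
$s{\left(L \right)} = -405 - L^{2}$
$- \frac{439906}{s{\left(\frac{F{\left(19,-4 \right)} + 105}{44 + 158} \right)}} = - \frac{439906}{-405 - \left(\frac{\left(-4 + 19^{2}\right) + 105}{44 + 158}\right)^{2}} = - \frac{439906}{-405 - \left(\frac{\left(-4 + 361\right) + 105}{202}\right)^{2}} = - \frac{439906}{-405 - \left(\left(357 + 105\right) \frac{1}{202}\right)^{2}} = - \frac{439906}{-405 - \left(462 \cdot \frac{1}{202}\right)^{2}} = - \frac{439906}{-405 - \left(\frac{231}{101}\right)^{2}} = - \frac{439906}{-405 - \frac{53361}{10201}} = - \frac{439906}{- \frac{4184766}{10201}} = \left(-439906\right) \left(- \frac{10201}{4184766}\right) = \frac{2243740553}{2092383}$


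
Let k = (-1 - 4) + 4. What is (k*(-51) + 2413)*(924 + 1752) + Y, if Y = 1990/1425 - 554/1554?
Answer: 162237128309/24605 ≈ 6.5937e+6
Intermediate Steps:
k = -1 (k = -5 + 4 = -1)
Y = 25589/24605 (Y = 1990*(1/1425) - 554*1/1554 = 398/285 - 277/777 = 25589/24605 ≈ 1.0400)
(k*(-51) + 2413)*(924 + 1752) + Y = (-1*(-51) + 2413)*(924 + 1752) + 25589/24605 = (51 + 2413)*2676 + 25589/24605 = 2464*2676 + 25589/24605 = 6593664 + 25589/24605 = 162237128309/24605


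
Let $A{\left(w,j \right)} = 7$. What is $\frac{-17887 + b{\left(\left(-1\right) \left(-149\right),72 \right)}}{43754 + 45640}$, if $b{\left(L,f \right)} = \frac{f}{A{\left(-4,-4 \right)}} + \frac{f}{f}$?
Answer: $- \frac{20855}{104293} \approx -0.19997$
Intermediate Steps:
$b{\left(L,f \right)} = 1 + \frac{f}{7}$ ($b{\left(L,f \right)} = \frac{f}{7} + \frac{f}{f} = f \frac{1}{7} + 1 = \frac{f}{7} + 1 = 1 + \frac{f}{7}$)
$\frac{-17887 + b{\left(\left(-1\right) \left(-149\right),72 \right)}}{43754 + 45640} = \frac{-17887 + \left(1 + \frac{1}{7} \cdot 72\right)}{43754 + 45640} = \frac{-17887 + \left(1 + \frac{72}{7}\right)}{89394} = \left(-17887 + \frac{79}{7}\right) \frac{1}{89394} = \left(- \frac{125130}{7}\right) \frac{1}{89394} = - \frac{20855}{104293}$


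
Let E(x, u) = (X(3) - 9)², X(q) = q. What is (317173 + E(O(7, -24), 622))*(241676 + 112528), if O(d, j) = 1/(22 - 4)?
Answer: 112356696636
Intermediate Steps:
O(d, j) = 1/18
E(x, u) = 36 (E(x, u) = (3 - 9)² = (-6)² = 36)
(317173 + E(O(7, -24), 622))*(241676 + 112528) = (317173 + 36)*(241676 + 112528) = 317209*354204 = 112356696636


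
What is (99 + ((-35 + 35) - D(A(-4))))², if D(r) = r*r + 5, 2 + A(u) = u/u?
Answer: 8649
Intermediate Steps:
A(u) = -1 (A(u) = -2 + u/u = -2 + 1 = -1)
D(r) = 5 + r² (D(r) = r² + 5 = 5 + r²)
(99 + ((-35 + 35) - D(A(-4))))² = (99 + ((-35 + 35) - (5 + (-1)²)))² = (99 + (0 - (5 + 1)))² = (99 + (0 - 1*6))² = (99 + (0 - 6))² = (99 - 6)² = 93² = 8649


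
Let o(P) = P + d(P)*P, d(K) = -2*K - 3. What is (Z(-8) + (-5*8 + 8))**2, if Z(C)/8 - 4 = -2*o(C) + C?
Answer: 2985984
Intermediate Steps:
d(K) = -3 - 2*K
o(P) = P + P*(-3 - 2*P) (o(P) = P + (-3 - 2*P)*P = P + P*(-3 - 2*P))
Z(C) = 32 + 8*C + 32*C*(1 + C) (Z(C) = 32 + 8*(-(-4)*C*(1 + C) + C) = 32 + 8*(4*C*(1 + C) + C) = 32 + 8*(C + 4*C*(1 + C)) = 32 + (8*C + 32*C*(1 + C)) = 32 + 8*C + 32*C*(1 + C))
(Z(-8) + (-5*8 + 8))**2 = ((32 + 32*(-8)**2 + 40*(-8)) + (-5*8 + 8))**2 = ((32 + 32*64 - 320) + (-40 + 8))**2 = ((32 + 2048 - 320) - 32)**2 = (1760 - 32)**2 = 1728**2 = 2985984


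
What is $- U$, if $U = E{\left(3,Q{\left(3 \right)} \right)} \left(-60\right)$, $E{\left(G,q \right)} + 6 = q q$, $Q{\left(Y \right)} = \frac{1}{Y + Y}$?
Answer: $- \frac{1075}{3} \approx -358.33$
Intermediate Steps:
$Q{\left(Y \right)} = \frac{1}{2 Y}$
$E{\left(G,q \right)} = -6 + q^{2}$ ($E{\left(G,q \right)} = -6 + q q = -6 + q^{2}$)
$U = \frac{1075}{3}$ ($U = \left(-6 + \left(\frac{1}{2 \cdot 3}\right)^{2}\right) \left(-60\right) = \left(-6 + \left(\frac{1}{2} \cdot \frac{1}{3}\right)^{2}\right) \left(-60\right) = \left(-6 + \left(\frac{1}{6}\right)^{2}\right) \left(-60\right) = \left(-6 + \frac{1}{36}\right) \left(-60\right) = \left(- \frac{215}{36}\right) \left(-60\right) = \frac{1075}{3} \approx 358.33$)
$- U = \left(-1\right) \frac{1075}{3} = - \frac{1075}{3}$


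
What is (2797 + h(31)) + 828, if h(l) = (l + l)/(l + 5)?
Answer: 65281/18 ≈ 3626.7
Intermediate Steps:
h(l) = 2*l/(5 + l) (h(l) = (2*l)/(5 + l) = 2*l/(5 + l))
(2797 + h(31)) + 828 = (2797 + 2*31/(5 + 31)) + 828 = (2797 + 2*31/36) + 828 = (2797 + 2*31*(1/36)) + 828 = (2797 + 31/18) + 828 = 50377/18 + 828 = 65281/18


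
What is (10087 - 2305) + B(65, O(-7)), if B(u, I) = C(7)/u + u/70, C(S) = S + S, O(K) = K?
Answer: 7082661/910 ≈ 7783.1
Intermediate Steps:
C(S) = 2*S
B(u, I) = 14/u + u/70 (B(u, I) = (2*7)/u + u/70 = 14/u + u*(1/70) = 14/u + u/70)
(10087 - 2305) + B(65, O(-7)) = (10087 - 2305) + (14/65 + (1/70)*65) = 7782 + (14*(1/65) + 13/14) = 7782 + (14/65 + 13/14) = 7782 + 1041/910 = 7082661/910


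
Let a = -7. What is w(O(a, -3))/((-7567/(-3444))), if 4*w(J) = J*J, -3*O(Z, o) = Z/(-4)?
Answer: 2009/51888 ≈ 0.038718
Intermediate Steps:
O(Z, o) = Z/12 (O(Z, o) = -Z/(3*(-4)) = -Z*(-1)/(3*4) = -(-1)*Z/12 = Z/12)
w(J) = J²/4 (w(J) = (J*J)/4 = J²/4)
w(O(a, -3))/((-7567/(-3444))) = (((1/12)*(-7))²/4)/((-7567/(-3444))) = ((-7/12)²/4)/((-7567*(-1/3444))) = ((¼)*(49/144))/(1081/492) = (49/576)*(492/1081) = 2009/51888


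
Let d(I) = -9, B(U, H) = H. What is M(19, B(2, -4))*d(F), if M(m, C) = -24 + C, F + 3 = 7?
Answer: 252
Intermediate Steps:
F = 4 (F = -3 + 7 = 4)
M(19, B(2, -4))*d(F) = (-24 - 4)*(-9) = -28*(-9) = 252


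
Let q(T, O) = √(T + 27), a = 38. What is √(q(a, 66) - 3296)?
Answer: √(-3296 + √65) ≈ 57.341*I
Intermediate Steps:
q(T, O) = √(27 + T)
√(q(a, 66) - 3296) = √(√(27 + 38) - 3296) = √(√65 - 3296) = √(-3296 + √65)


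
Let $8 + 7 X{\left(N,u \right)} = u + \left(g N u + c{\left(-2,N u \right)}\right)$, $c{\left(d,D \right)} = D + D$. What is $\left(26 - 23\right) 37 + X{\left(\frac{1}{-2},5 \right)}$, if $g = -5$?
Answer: $\frac{1563}{14} \approx 111.64$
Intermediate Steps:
$c{\left(d,D \right)} = 2 D$
$X{\left(N,u \right)} = - \frac{8}{7} + \frac{u}{7} - \frac{3 N u}{7}$ ($X{\left(N,u \right)} = - \frac{8}{7} + \frac{u + \left(- 5 N u + 2 N u\right)}{7} = - \frac{8}{7} + \frac{u - 3 N u}{7} = - \frac{8}{7} - \left(- \frac{u}{7} + \frac{3 N u}{7}\right) = - \frac{8}{7} + \frac{u}{7} - \frac{3 N u}{7}$)
$\left(26 - 23\right) 37 + X{\left(\frac{1}{-2},5 \right)} = \left(26 - 23\right) 37 - \left(\frac{3}{7} + \frac{3}{7} \frac{1}{-2} \cdot 5\right) = \left(26 - 23\right) 37 - \left(\frac{3}{7} - \frac{15}{14}\right) = 3 \cdot 37 + \left(- \frac{8}{7} + \frac{5}{7} + \frac{15}{14}\right) = 111 + \frac{9}{14} = \frac{1563}{14}$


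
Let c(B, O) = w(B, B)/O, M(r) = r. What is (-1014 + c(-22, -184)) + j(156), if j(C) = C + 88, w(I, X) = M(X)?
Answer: -70829/92 ≈ -769.88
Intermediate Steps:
w(I, X) = X
j(C) = 88 + C
c(B, O) = B/O
(-1014 + c(-22, -184)) + j(156) = (-1014 - 22/(-184)) + (88 + 156) = (-1014 - 22*(-1/184)) + 244 = (-1014 + 11/92) + 244 = -93277/92 + 244 = -70829/92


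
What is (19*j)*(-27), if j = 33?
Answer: -16929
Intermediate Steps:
(19*j)*(-27) = (19*33)*(-27) = 627*(-27) = -16929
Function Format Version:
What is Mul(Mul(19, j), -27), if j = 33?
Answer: -16929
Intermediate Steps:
Mul(Mul(19, j), -27) = Mul(Mul(19, 33), -27) = Mul(627, -27) = -16929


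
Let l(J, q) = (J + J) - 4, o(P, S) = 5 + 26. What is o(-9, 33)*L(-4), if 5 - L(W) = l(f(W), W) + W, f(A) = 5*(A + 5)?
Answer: 93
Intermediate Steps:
f(A) = 25 + 5*A (f(A) = 5*(5 + A) = 25 + 5*A)
o(P, S) = 31
l(J, q) = -4 + 2*J (l(J, q) = 2*J - 4 = -4 + 2*J)
L(W) = -41 - 11*W (L(W) = 5 - ((-4 + 2*(25 + 5*W)) + W) = 5 - ((-4 + (50 + 10*W)) + W) = 5 - ((46 + 10*W) + W) = 5 - (46 + 11*W) = 5 + (-46 - 11*W) = -41 - 11*W)
o(-9, 33)*L(-4) = 31*(-41 - 11*(-4)) = 31*(-41 + 44) = 31*3 = 93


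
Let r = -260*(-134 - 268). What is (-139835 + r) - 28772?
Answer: -64087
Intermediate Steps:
r = 104520 (r = -260*(-402) = 104520)
(-139835 + r) - 28772 = (-139835 + 104520) - 28772 = -35315 - 28772 = -64087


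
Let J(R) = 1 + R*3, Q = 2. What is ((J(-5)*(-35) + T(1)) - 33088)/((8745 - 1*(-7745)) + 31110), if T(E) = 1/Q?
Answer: -767/1120 ≈ -0.68482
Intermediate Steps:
T(E) = 1/2
J(R) = 1 + 3*R
((J(-5)*(-35) + T(1)) - 33088)/((8745 - 1*(-7745)) + 31110) = (((1 + 3*(-5))*(-35) + 1/2) - 33088)/((8745 - 1*(-7745)) + 31110) = (((1 - 15)*(-35) + 1/2) - 33088)/((8745 + 7745) + 31110) = ((-14*(-35) + 1/2) - 33088)/(16490 + 31110) = ((490 + 1/2) - 33088)/47600 = (981/2 - 33088)*(1/47600) = -65195/2*1/47600 = -767/1120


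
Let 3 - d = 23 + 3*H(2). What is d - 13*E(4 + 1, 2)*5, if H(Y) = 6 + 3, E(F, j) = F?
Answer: -372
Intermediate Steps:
H(Y) = 9
d = -47 (d = 3 - (23 + 3*9) = 3 - (23 + 27) = 3 - 1*50 = 3 - 50 = -47)
d - 13*E(4 + 1, 2)*5 = -47 - 13*(4 + 1)*5 = -47 - 65*5 = -47 - 13*25 = -47 - 325 = -372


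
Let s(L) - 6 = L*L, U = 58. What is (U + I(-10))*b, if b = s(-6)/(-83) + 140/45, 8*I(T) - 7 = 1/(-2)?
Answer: 915593/5976 ≈ 153.21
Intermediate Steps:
I(T) = 13/16 (I(T) = 7/8 + (1/8)/(-2) = 7/8 + (1/8)*(-1/2) = 7/8 - 1/16 = 13/16)
s(L) = 6 + L**2 (s(L) = 6 + L*L = 6 + L**2)
b = 1946/747 (b = (6 + (-6)**2)/(-83) + 140/45 = (6 + 36)*(-1/83) + 140*(1/45) = 42*(-1/83) + 28/9 = -42/83 + 28/9 = 1946/747 ≈ 2.6051)
(U + I(-10))*b = (58 + 13/16)*(1946/747) = (941/16)*(1946/747) = 915593/5976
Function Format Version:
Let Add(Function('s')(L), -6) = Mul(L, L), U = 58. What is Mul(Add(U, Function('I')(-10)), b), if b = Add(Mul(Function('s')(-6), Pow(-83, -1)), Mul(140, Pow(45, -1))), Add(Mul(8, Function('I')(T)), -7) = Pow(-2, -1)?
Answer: Rational(915593, 5976) ≈ 153.21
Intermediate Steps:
Function('I')(T) = Rational(13, 16) (Function('I')(T) = Add(Rational(7, 8), Mul(Rational(1, 8), Pow(-2, -1))) = Add(Rational(7, 8), Mul(Rational(1, 8), Rational(-1, 2))) = Add(Rational(7, 8), Rational(-1, 16)) = Rational(13, 16))
Function('s')(L) = Add(6, Pow(L, 2)) (Function('s')(L) = Add(6, Mul(L, L)) = Add(6, Pow(L, 2)))
b = Rational(1946, 747) (b = Add(Mul(Add(6, Pow(-6, 2)), Pow(-83, -1)), Mul(140, Pow(45, -1))) = Add(Mul(Add(6, 36), Rational(-1, 83)), Mul(140, Rational(1, 45))) = Add(Mul(42, Rational(-1, 83)), Rational(28, 9)) = Add(Rational(-42, 83), Rational(28, 9)) = Rational(1946, 747) ≈ 2.6051)
Mul(Add(U, Function('I')(-10)), b) = Mul(Add(58, Rational(13, 16)), Rational(1946, 747)) = Mul(Rational(941, 16), Rational(1946, 747)) = Rational(915593, 5976)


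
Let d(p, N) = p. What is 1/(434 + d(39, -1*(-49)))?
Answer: 1/473 ≈ 0.0021142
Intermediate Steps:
1/(434 + d(39, -1*(-49))) = 1/(434 + 39) = 1/473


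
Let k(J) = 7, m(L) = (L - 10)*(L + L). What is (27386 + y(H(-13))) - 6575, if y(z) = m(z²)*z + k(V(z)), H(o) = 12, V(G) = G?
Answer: 483922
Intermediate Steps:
m(L) = 2*L*(-10 + L) (m(L) = (-10 + L)*(2*L) = 2*L*(-10 + L))
y(z) = 7 + 2*z³*(-10 + z²) (y(z) = (2*z²*(-10 + z²))*z + 7 = 2*z³*(-10 + z²) + 7 = 7 + 2*z³*(-10 + z²))
(27386 + y(H(-13))) - 6575 = (27386 + (7 + 2*12³*(-10 + 12²))) - 6575 = (27386 + (7 + 2*1728*(-10 + 144))) - 6575 = (27386 + (7 + 2*1728*134)) - 6575 = (27386 + (7 + 463104)) - 6575 = (27386 + 463111) - 6575 = 490497 - 6575 = 483922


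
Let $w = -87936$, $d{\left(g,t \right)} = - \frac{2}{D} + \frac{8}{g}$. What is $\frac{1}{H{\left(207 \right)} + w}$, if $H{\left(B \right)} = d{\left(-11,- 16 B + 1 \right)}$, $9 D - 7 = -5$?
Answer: $- \frac{11}{967403} \approx -1.1371 \cdot 10^{-5}$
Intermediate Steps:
$D = \frac{2}{9}$ ($D = \frac{7}{9} + \frac{1}{9} \left(-5\right) = \frac{7}{9} - \frac{5}{9} = \frac{2}{9} \approx 0.22222$)
$d{\left(g,t \right)} = -9 + \frac{8}{g}$ ($d{\left(g,t \right)} = - \frac{2}{\frac{2}{9}} + \frac{8}{g} = \left(-2\right) \frac{9}{2} + \frac{8}{g} = -9 + \frac{8}{g}$)
$H{\left(B \right)} = - \frac{107}{11}$ ($H{\left(B \right)} = -9 + \frac{8}{-11} = -9 + 8 \left(- \frac{1}{11}\right) = -9 - \frac{8}{11} = - \frac{107}{11}$)
$\frac{1}{H{\left(207 \right)} + w} = \frac{1}{- \frac{107}{11} - 87936} = \frac{1}{- \frac{967403}{11}} = - \frac{11}{967403}$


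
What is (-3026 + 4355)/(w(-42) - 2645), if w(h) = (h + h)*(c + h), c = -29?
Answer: 1329/3319 ≈ 0.40042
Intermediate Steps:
w(h) = 2*h*(-29 + h) (w(h) = (h + h)*(-29 + h) = (2*h)*(-29 + h) = 2*h*(-29 + h))
(-3026 + 4355)/(w(-42) - 2645) = (-3026 + 4355)/(2*(-42)*(-29 - 42) - 2645) = 1329/(2*(-42)*(-71) - 2645) = 1329/(5964 - 2645) = 1329/3319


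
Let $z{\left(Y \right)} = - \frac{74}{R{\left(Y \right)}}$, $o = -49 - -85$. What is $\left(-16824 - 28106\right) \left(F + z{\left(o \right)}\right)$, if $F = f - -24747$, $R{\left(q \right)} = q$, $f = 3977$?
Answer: $- \frac{11614292675}{9} \approx -1.2905 \cdot 10^{9}$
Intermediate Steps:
$o = 36$ ($o = -49 + 85 = 36$)
$F = 28724$ ($F = 3977 - -24747 = 3977 + 24747 = 28724$)
$z{\left(Y \right)} = - \frac{74}{Y}$
$\left(-16824 - 28106\right) \left(F + z{\left(o \right)}\right) = \left(-16824 - 28106\right) \left(28724 - \frac{74}{36}\right) = - 44930 \left(28724 - \frac{37}{18}\right) = \left(-44930\right) \frac{516995}{18} = - \frac{11614292675}{9}$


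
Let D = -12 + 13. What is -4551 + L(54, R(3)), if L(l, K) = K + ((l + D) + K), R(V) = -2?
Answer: -4500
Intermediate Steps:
D = 1
L(l, K) = 1 + l + 2*K (L(l, K) = K + ((l + 1) + K) = K + ((1 + l) + K) = K + (1 + K + l) = 1 + l + 2*K)
-4551 + L(54, R(3)) = -4551 + (1 + 54 + 2*(-2)) = -4551 + (1 + 54 - 4) = -4551 + 51 = -4500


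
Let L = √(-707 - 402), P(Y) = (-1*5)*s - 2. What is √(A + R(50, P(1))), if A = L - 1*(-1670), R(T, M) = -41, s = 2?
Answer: √(1629 + I*√1109) ≈ 40.363 + 0.4125*I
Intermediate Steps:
P(Y) = -12 (P(Y) = -1*5*2 - 2 = -5*2 - 2 = -10 - 2 = -12)
L = I*√1109 (L = √(-1109) = I*√1109 ≈ 33.302*I)
A = 1670 + I*√1109 (A = I*√1109 - 1*(-1670) = I*√1109 + 1670 = 1670 + I*√1109 ≈ 1670.0 + 33.302*I)
√(A + R(50, P(1))) = √((1670 + I*√1109) - 41) = √(1629 + I*√1109)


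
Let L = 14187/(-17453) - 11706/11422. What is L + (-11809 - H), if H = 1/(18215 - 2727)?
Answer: -18233006804579427/1543752197504 ≈ -11811.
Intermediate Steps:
H = 1/15488 ≈ 6.4566e-5
L = -183174366/99674083 (L = 14187*(-1/17453) - 11706*1/11422 = -14187/17453 - 5853/5711 = -183174366/99674083 ≈ -1.8377)
L + (-11809 - H) = -183174366/99674083 + (-11809 - 1*1/15488) = -183174366/99674083 + (-11809 - 1/15488) = -183174366/99674083 - 182897793/15488 = -18233006804579427/1543752197504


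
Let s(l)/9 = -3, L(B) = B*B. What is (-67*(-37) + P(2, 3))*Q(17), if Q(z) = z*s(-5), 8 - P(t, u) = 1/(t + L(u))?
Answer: -12556404/11 ≈ -1.1415e+6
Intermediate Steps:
L(B) = B**2
s(l) = -27 (s(l) = 9*(-3) = -27)
P(t, u) = 8 - 1/(t + u**2)
Q(z) = -27*z (Q(z) = z*(-27) = -27*z)
(-67*(-37) + P(2, 3))*Q(17) = (-67*(-37) + (-1 + 8*2 + 8*3**2)/(2 + 3**2))*(-27*17) = (2479 + (-1 + 16 + 8*9)/(2 + 9))*(-459) = (2479 + (-1 + 16 + 72)/11)*(-459) = (2479 + (1/11)*87)*(-459) = (2479 + 87/11)*(-459) = (27356/11)*(-459) = -12556404/11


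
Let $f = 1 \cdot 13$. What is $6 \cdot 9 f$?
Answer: $702$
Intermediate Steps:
$f = 13$
$6 \cdot 9 f = 6 \cdot 9 \cdot 13 = 54 \cdot 13 = 702$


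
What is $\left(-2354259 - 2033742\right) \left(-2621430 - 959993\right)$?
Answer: $15715287705423$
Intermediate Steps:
$\left(-2354259 - 2033742\right) \left(-2621430 - 959993\right) = \left(-4388001\right) \left(-3581423\right) = 15715287705423$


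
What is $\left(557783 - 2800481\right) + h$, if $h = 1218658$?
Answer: $-1024040$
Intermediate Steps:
$\left(557783 - 2800481\right) + h = \left(557783 - 2800481\right) + 1218658 = -2242698 + 1218658 = -1024040$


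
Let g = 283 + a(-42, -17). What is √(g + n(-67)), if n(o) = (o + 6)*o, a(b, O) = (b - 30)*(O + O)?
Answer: √6818 ≈ 82.571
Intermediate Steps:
a(b, O) = 2*O*(-30 + b) (a(b, O) = (-30 + b)*(2*O) = 2*O*(-30 + b))
n(o) = o*(6 + o) (n(o) = (6 + o)*o = o*(6 + o))
g = 2731 (g = 283 + 2*(-17)*(-30 - 42) = 283 + 2*(-17)*(-72) = 283 + 2448 = 2731)
√(g + n(-67)) = √(2731 - 67*(6 - 67)) = √(2731 - 67*(-61)) = √(2731 + 4087) = √6818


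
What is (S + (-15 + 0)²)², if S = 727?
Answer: 906304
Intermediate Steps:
(S + (-15 + 0)²)² = (727 + (-15 + 0)²)² = (727 + (-15)²)² = (727 + 225)² = 952² = 906304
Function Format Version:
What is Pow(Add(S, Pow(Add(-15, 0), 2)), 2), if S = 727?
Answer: 906304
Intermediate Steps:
Pow(Add(S, Pow(Add(-15, 0), 2)), 2) = Pow(Add(727, Pow(Add(-15, 0), 2)), 2) = Pow(Add(727, Pow(-15, 2)), 2) = Pow(Add(727, 225), 2) = Pow(952, 2) = 906304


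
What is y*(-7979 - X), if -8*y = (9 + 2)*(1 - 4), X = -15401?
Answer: 122463/4 ≈ 30616.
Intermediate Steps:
y = 33/8 (y = -(9 + 2)*(1 - 4)/8 = -11*(-3)/8 = -1/8*(-33) = 33/8 ≈ 4.1250)
y*(-7979 - X) = 33*(-7979 - 1*(-15401))/8 = 33*(-7979 + 15401)/8 = (33/8)*7422 = 122463/4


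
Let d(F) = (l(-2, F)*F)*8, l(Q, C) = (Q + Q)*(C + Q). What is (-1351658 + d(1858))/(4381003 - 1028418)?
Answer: -111701994/3352585 ≈ -33.318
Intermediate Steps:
l(Q, C) = 2*Q*(C + Q) (l(Q, C) = (2*Q)*(C + Q) = 2*Q*(C + Q))
d(F) = 8*F*(8 - 4*F) (d(F) = ((2*(-2)*(F - 2))*F)*8 = ((2*(-2)*(-2 + F))*F)*8 = ((8 - 4*F)*F)*8 = (F*(8 - 4*F))*8 = 8*F*(8 - 4*F))
(-1351658 + d(1858))/(4381003 - 1028418) = (-1351658 + 32*1858*(2 - 1*1858))/(4381003 - 1028418) = (-1351658 + 32*1858*(2 - 1858))/3352585 = (-1351658 + 32*1858*(-1856))*(1/3352585) = (-1351658 - 110350336)*(1/3352585) = -111701994*1/3352585 = -111701994/3352585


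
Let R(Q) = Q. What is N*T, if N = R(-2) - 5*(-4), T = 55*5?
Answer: 4950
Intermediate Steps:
T = 275
N = 18 (N = -2 - 5*(-4) = -2 + 20 = 18)
N*T = 18*275 = 4950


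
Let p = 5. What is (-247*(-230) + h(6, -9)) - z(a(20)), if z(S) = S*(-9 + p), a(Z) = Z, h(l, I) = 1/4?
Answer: 227561/4 ≈ 56890.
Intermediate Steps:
h(l, I) = ¼
z(S) = -4*S (z(S) = S*(-9 + 5) = S*(-4) = -4*S)
(-247*(-230) + h(6, -9)) - z(a(20)) = (-247*(-230) + ¼) - (-4)*20 = (56810 + ¼) - 1*(-80) = 227241/4 + 80 = 227561/4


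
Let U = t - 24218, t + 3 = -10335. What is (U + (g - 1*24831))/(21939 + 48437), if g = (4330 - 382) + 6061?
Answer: -24689/35188 ≈ -0.70163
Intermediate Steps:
t = -10338 (t = -3 - 10335 = -10338)
g = 10009 (g = 3948 + 6061 = 10009)
U = -34556 (U = -10338 - 24218 = -34556)
(U + (g - 1*24831))/(21939 + 48437) = (-34556 + (10009 - 1*24831))/(21939 + 48437) = (-34556 + (10009 - 24831))/70376 = (-34556 - 14822)*(1/70376) = -49378*1/70376 = -24689/35188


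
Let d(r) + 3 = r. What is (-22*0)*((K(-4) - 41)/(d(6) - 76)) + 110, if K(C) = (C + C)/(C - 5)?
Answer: 110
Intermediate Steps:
d(r) = -3 + r
K(C) = 2*C/(-5 + C) (K(C) = (2*C)/(-5 + C) = 2*C/(-5 + C))
(-22*0)*((K(-4) - 41)/(d(6) - 76)) + 110 = (-22*0)*((2*(-4)/(-5 - 4) - 41)/((-3 + 6) - 76)) + 110 = 0*((2*(-4)/(-9) - 41)/(3 - 76)) + 110 = 0*((2*(-4)*(-1/9) - 41)/(-73)) + 110 = 0*((8/9 - 41)*(-1/73)) + 110 = 0*(-361/9*(-1/73)) + 110 = 0*(361/657) + 110 = 0 + 110 = 110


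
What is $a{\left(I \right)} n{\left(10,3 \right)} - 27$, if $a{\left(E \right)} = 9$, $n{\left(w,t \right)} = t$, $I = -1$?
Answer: $0$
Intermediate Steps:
$a{\left(I \right)} n{\left(10,3 \right)} - 27 = 9 \cdot 3 - 27 = 27 - 27 = 0$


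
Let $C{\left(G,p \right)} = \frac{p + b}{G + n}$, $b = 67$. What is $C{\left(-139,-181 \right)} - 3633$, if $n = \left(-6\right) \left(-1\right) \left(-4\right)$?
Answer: $- \frac{592065}{163} \approx -3632.3$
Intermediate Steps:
$n = -24$ ($n = 6 \left(-4\right) = -24$)
$C{\left(G,p \right)} = \frac{67 + p}{-24 + G}$ ($C{\left(G,p \right)} = \frac{p + 67}{G - 24} = \frac{67 + p}{-24 + G}$)
$C{\left(-139,-181 \right)} - 3633 = \frac{67 - 181}{-24 - 139} - 3633 = \frac{1}{-163} \left(-114\right) - 3633 = \left(- \frac{1}{163}\right) \left(-114\right) - 3633 = \frac{114}{163} - 3633 = - \frac{592065}{163}$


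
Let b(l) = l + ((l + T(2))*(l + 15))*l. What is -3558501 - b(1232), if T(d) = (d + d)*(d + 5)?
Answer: -1939302773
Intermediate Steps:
T(d) = 2*d*(5 + d) (T(d) = (2*d)*(5 + d) = 2*d*(5 + d))
b(l) = l + l*(15 + l)*(28 + l) (b(l) = l + ((l + 2*2*(5 + 2))*(l + 15))*l = l + ((l + 2*2*7)*(15 + l))*l = l + ((l + 28)*(15 + l))*l = l + ((28 + l)*(15 + l))*l = l + ((15 + l)*(28 + l))*l = l + l*(15 + l)*(28 + l))
-3558501 - b(1232) = -3558501 - 1232*(421 + 1232² + 43*1232) = -3558501 - 1232*(421 + 1517824 + 52976) = -3558501 - 1232*1571221 = -3558501 - 1*1935744272 = -3558501 - 1935744272 = -1939302773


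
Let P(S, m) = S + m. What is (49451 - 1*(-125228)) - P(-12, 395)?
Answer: 174296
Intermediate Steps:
(49451 - 1*(-125228)) - P(-12, 395) = (49451 - 1*(-125228)) - (-12 + 395) = (49451 + 125228) - 1*383 = 174679 - 383 = 174296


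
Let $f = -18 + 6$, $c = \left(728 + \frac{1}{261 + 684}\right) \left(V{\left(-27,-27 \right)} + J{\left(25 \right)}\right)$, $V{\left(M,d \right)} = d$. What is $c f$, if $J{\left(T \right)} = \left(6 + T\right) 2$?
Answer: $- \frac{2751844}{9} \approx -3.0576 \cdot 10^{5}$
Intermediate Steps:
$J{\left(T \right)} = 12 + 2 T$
$c = \frac{687961}{27}$ ($c = \left(728 + \frac{1}{261 + 684}\right) \left(-27 + \left(12 + 2 \cdot 25\right)\right) = \left(728 + \frac{1}{945}\right) \left(-27 + \left(12 + 50\right)\right) = \left(728 + \frac{1}{945}\right) \left(-27 + 62\right) = \frac{687961}{945} \cdot 35 = \frac{687961}{27} \approx 25480.0$)
$f = -12$
$c f = \frac{687961}{27} \left(-12\right) = - \frac{2751844}{9}$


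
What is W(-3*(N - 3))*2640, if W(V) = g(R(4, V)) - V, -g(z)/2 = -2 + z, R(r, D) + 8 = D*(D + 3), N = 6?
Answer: -208560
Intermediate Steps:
R(r, D) = -8 + D*(3 + D) (R(r, D) = -8 + D*(D + 3) = -8 + D*(3 + D))
g(z) = 4 - 2*z (g(z) = -2*(-2 + z) = 4 - 2*z)
W(V) = 20 - 7*V - 2*V² (W(V) = (4 - 2*(-8 + V² + 3*V)) - V = (4 + (16 - 6*V - 2*V²)) - V = (20 - 6*V - 2*V²) - V = 20 - 7*V - 2*V²)
W(-3*(N - 3))*2640 = (20 - (-21)*(6 - 3) - 2*9*(6 - 3)²)*2640 = (20 - (-21)*3 - 2*(-3*3)²)*2640 = (20 - 7*(-9) - 2*(-9)²)*2640 = (20 + 63 - 2*81)*2640 = (20 + 63 - 162)*2640 = -79*2640 = -208560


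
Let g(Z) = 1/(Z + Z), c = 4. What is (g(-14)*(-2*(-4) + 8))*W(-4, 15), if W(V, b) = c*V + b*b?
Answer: -836/7 ≈ -119.43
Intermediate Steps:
W(V, b) = b² + 4*V (W(V, b) = 4*V + b*b = 4*V + b² = b² + 4*V)
g(Z) = 1/(2*Z)
(g(-14)*(-2*(-4) + 8))*W(-4, 15) = (((½)/(-14))*(-2*(-4) + 8))*(15² + 4*(-4)) = (((½)*(-1/14))*(8 + 8))*(225 - 16) = -1/28*16*209 = -4/7*209 = -836/7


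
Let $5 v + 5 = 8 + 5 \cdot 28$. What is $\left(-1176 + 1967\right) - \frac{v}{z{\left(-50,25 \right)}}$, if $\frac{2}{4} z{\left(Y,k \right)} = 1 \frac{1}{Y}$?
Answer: $1506$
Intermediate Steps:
$z{\left(Y,k \right)} = \frac{2}{Y}$ ($z{\left(Y,k \right)} = 2 \cdot 1 \frac{1}{Y} = \frac{2}{Y}$)
$v = \frac{143}{5}$ ($v = -1 + \frac{8 + 5 \cdot 28}{5} = -1 + \frac{8 + 140}{5} = -1 + \frac{1}{5} \cdot 148 = -1 + \frac{148}{5} = \frac{143}{5} \approx 28.6$)
$\left(-1176 + 1967\right) - \frac{v}{z{\left(-50,25 \right)}} = \left(-1176 + 1967\right) - \frac{143}{5 \frac{2}{-50}} = 791 - \frac{143}{5 \cdot 2 \left(- \frac{1}{50}\right)} = 791 - \frac{143}{5 \left(- \frac{1}{25}\right)} = 791 - \frac{143}{5} \left(-25\right) = 791 - -715 = 791 + 715 = 1506$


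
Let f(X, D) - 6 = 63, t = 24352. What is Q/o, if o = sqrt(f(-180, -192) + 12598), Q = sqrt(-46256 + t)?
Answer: 148*I*sqrt(12667)/12667 ≈ 1.315*I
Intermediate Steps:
f(X, D) = 69 (f(X, D) = 6 + 63 = 69)
Q = 148*I (Q = sqrt(-46256 + 24352) = sqrt(-21904) = 148*I ≈ 148.0*I)
o = sqrt(12667) (o = sqrt(69 + 12598) = sqrt(12667) ≈ 112.55)
Q/o = (148*I)/(sqrt(12667)) = (148*I)*(sqrt(12667)/12667) = 148*I*sqrt(12667)/12667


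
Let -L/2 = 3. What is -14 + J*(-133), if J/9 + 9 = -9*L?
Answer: -53879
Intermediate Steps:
L = -6 (L = -2*3 = -6)
J = 405 (J = -81 + 9*(-9*(-6)) = -81 + 9*54 = -81 + 486 = 405)
-14 + J*(-133) = -14 + 405*(-133) = -14 - 53865 = -53879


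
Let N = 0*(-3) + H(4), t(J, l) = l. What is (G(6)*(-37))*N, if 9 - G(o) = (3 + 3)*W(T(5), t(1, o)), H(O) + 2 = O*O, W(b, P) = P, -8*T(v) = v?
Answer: 13986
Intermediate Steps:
T(v) = -v/8
H(O) = -2 + O² (H(O) = -2 + O*O = -2 + O²)
G(o) = 9 - 6*o (G(o) = 9 - (3 + 3)*o = 9 - 6*o)
N = 14 (N = 0*(-3) + (-2 + 4²) = 0 + (-2 + 16) = 0 + 14 = 14)
(G(6)*(-37))*N = ((9 - 6*6)*(-37))*14 = ((9 - 36)*(-37))*14 = -27*(-37)*14 = 999*14 = 13986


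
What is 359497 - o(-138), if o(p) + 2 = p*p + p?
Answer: 340593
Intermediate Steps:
o(p) = -2 + p + p² (o(p) = -2 + (p*p + p) = -2 + (p² + p) = -2 + (p + p²) = -2 + p + p²)
359497 - o(-138) = 359497 - (-2 - 138 + (-138)²) = 359497 - (-2 - 138 + 19044) = 359497 - 1*18904 = 359497 - 18904 = 340593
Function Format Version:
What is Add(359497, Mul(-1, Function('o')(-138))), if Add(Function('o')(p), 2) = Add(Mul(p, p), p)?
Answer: 340593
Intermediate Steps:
Function('o')(p) = Add(-2, p, Pow(p, 2)) (Function('o')(p) = Add(-2, Add(Mul(p, p), p)) = Add(-2, Add(Pow(p, 2), p)) = Add(-2, Add(p, Pow(p, 2))) = Add(-2, p, Pow(p, 2)))
Add(359497, Mul(-1, Function('o')(-138))) = Add(359497, Mul(-1, Add(-2, -138, Pow(-138, 2)))) = Add(359497, Mul(-1, Add(-2, -138, 19044))) = Add(359497, Mul(-1, 18904)) = Add(359497, -18904) = 340593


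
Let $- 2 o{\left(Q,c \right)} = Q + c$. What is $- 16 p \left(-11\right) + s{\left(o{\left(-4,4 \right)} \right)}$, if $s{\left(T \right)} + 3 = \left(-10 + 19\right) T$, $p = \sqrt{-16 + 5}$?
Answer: $-3 + 176 i \sqrt{11} \approx -3.0 + 583.73 i$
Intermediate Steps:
$o{\left(Q,c \right)} = - \frac{Q}{2} - \frac{c}{2}$ ($o{\left(Q,c \right)} = - \frac{Q + c}{2} = - \frac{Q}{2} - \frac{c}{2}$)
$p = i \sqrt{11}$ ($p = \sqrt{-11} = i \sqrt{11} \approx 3.3166 i$)
$s{\left(T \right)} = -3 + 9 T$ ($s{\left(T \right)} = -3 + \left(-10 + 19\right) T = -3 + 9 T$)
$- 16 p \left(-11\right) + s{\left(o{\left(-4,4 \right)} \right)} = - 16 i \sqrt{11} \left(-11\right) - \left(3 - 9 \left(\left(- \frac{1}{2}\right) \left(-4\right) - 2\right)\right) = - 16 i \sqrt{11} \left(-11\right) - \left(3 - 9 \left(2 - 2\right)\right) = 176 i \sqrt{11} + \left(-3 + 9 \cdot 0\right) = 176 i \sqrt{11} + \left(-3 + 0\right) = 176 i \sqrt{11} - 3 = -3 + 176 i \sqrt{11}$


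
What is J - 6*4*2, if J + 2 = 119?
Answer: 69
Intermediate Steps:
J = 117 (J = -2 + 119 = 117)
J - 6*4*2 = 117 - 6*4*2 = 117 - 24*2 = 117 - 1*48 = 117 - 48 = 69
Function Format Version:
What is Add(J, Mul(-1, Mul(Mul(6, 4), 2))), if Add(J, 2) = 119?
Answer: 69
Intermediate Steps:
J = 117 (J = Add(-2, 119) = 117)
Add(J, Mul(-1, Mul(Mul(6, 4), 2))) = Add(117, Mul(-1, Mul(Mul(6, 4), 2))) = Add(117, Mul(-1, Mul(24, 2))) = Add(117, Mul(-1, 48)) = Add(117, -48) = 69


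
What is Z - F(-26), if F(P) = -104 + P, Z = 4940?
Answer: 5070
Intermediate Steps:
Z - F(-26) = 4940 - (-104 - 26) = 4940 - 1*(-130) = 4940 + 130 = 5070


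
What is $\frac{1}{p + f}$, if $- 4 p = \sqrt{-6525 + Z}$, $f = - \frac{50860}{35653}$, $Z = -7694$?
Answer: $- \frac{29012985280}{18115676433171} + \frac{5084545636 i \sqrt{14219}}{18115676433171} \approx -0.0016015 + 0.033468 i$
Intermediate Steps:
$f = - \frac{50860}{35653}$ ($f = \left(-50860\right) \frac{1}{35653} = - \frac{50860}{35653} \approx -1.4265$)
$p = - \frac{i \sqrt{14219}}{4}$ ($p = - \frac{\sqrt{-6525 - 7694}}{4} = - \frac{\sqrt{-14219}}{4} = - \frac{i \sqrt{14219}}{4} \approx - 29.811 i$)
$\frac{1}{p + f} = \frac{1}{- \frac{i \sqrt{14219}}{4} - \frac{50860}{35653}} = \frac{1}{- \frac{50860}{35653} - \frac{i \sqrt{14219}}{4}}$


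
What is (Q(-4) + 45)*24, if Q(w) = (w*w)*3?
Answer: 2232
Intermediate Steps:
Q(w) = 3*w**2 (Q(w) = w**2*3 = 3*w**2)
(Q(-4) + 45)*24 = (3*(-4)**2 + 45)*24 = (3*16 + 45)*24 = (48 + 45)*24 = 93*24 = 2232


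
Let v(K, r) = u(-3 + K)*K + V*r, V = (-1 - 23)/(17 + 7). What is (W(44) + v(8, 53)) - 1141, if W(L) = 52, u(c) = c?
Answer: -1102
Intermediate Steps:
V = -1 (V = -24/24 = -24*1/24 = -1)
v(K, r) = -r + K*(-3 + K) (v(K, r) = (-3 + K)*K - r = K*(-3 + K) - r = -r + K*(-3 + K))
(W(44) + v(8, 53)) - 1141 = (52 + (-1*53 + 8*(-3 + 8))) - 1141 = (52 + (-53 + 8*5)) - 1141 = (52 + (-53 + 40)) - 1141 = (52 - 13) - 1141 = 39 - 1141 = -1102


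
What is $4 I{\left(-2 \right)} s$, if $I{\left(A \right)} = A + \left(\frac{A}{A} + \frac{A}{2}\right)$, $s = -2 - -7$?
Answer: $-40$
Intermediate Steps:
$s = 5$ ($s = -2 + 7 = 5$)
$I{\left(A \right)} = 1 + \frac{3 A}{2}$ ($I{\left(A \right)} = A + \left(1 + A \frac{1}{2}\right) = A + \left(1 + \frac{A}{2}\right) = 1 + \frac{3 A}{2}$)
$4 I{\left(-2 \right)} s = 4 \left(1 + \frac{3}{2} \left(-2\right)\right) 5 = 4 \left(1 - 3\right) 5 = 4 \left(-2\right) 5 = \left(-8\right) 5 = -40$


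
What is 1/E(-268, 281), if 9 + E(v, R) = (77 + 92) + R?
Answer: 1/441 ≈ 0.0022676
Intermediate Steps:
E(v, R) = 160 + R (E(v, R) = -9 + ((77 + 92) + R) = -9 + (169 + R) = 160 + R)
1/E(-268, 281) = 1/(160 + 281) = 1/441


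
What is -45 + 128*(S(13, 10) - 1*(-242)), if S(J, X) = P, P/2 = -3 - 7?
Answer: 28371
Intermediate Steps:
P = -20 (P = 2*(-3 - 7) = 2*(-10) = -20)
S(J, X) = -20
-45 + 128*(S(13, 10) - 1*(-242)) = -45 + 128*(-20 - 1*(-242)) = -45 + 128*(-20 + 242) = -45 + 128*222 = -45 + 28416 = 28371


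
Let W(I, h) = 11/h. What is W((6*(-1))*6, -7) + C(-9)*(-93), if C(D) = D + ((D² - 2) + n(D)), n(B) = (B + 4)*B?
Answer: -74876/7 ≈ -10697.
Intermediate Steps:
n(B) = B*(4 + B) (n(B) = (4 + B)*B = B*(4 + B))
C(D) = -2 + D + D² + D*(4 + D) (C(D) = D + ((D² - 2) + D*(4 + D)) = D + ((-2 + D²) + D*(4 + D)) = D + (-2 + D² + D*(4 + D)) = -2 + D + D² + D*(4 + D))
W((6*(-1))*6, -7) + C(-9)*(-93) = 11/(-7) + (-2 + 2*(-9)² + 5*(-9))*(-93) = 11*(-⅐) + (-2 + 2*81 - 45)*(-93) = -11/7 + (-2 + 162 - 45)*(-93) = -11/7 + 115*(-93) = -11/7 - 10695 = -74876/7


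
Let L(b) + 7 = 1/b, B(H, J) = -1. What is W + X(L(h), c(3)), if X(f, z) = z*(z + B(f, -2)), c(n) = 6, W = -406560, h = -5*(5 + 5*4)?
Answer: -406530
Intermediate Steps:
h = -125 (h = -5*(5 + 20) = -5*25 = -125)
L(b) = -7 + 1/b
X(f, z) = z*(-1 + z) (X(f, z) = z*(z - 1) = z*(-1 + z))
W + X(L(h), c(3)) = -406560 + 6*(-1 + 6) = -406560 + 6*5 = -406560 + 30 = -406530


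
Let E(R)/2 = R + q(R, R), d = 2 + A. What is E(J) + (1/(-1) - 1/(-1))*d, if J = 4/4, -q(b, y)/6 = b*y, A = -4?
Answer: -10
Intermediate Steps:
q(b, y) = -6*b*y
d = -2 (d = 2 - 4 = -2)
J = 1 (J = 4*(¼) = 1)
E(R) = -12*R² + 2*R (E(R) = 2*(R - 6*R*R) = 2*(R - 6*R²) = -12*R² + 2*R)
E(J) + (1/(-1) - 1/(-1))*d = 2*1*(1 - 6*1) + (1/(-1) - 1/(-1))*(-2) = 2*1*(1 - 6) + (1*(-1) - 1*(-1))*(-2) = 2*1*(-5) + (-1 + 1)*(-2) = -10 + 0*(-2) = -10 + 0 = -10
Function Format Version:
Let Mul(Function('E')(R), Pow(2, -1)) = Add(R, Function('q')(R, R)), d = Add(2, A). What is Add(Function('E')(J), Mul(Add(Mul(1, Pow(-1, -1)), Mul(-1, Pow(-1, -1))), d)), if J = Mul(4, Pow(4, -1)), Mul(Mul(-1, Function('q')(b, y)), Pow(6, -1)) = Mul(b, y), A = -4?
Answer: -10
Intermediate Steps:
Function('q')(b, y) = Mul(-6, b, y) (Function('q')(b, y) = Mul(-6, Mul(b, y)) = Mul(-6, b, y))
d = -2 (d = Add(2, -4) = -2)
J = 1 (J = Mul(4, Rational(1, 4)) = 1)
Function('E')(R) = Add(Mul(-12, Pow(R, 2)), Mul(2, R)) (Function('E')(R) = Mul(2, Add(R, Mul(-6, R, R))) = Mul(2, Add(R, Mul(-6, Pow(R, 2)))) = Add(Mul(-12, Pow(R, 2)), Mul(2, R)))
Add(Function('E')(J), Mul(Add(Mul(1, Pow(-1, -1)), Mul(-1, Pow(-1, -1))), d)) = Add(Mul(2, 1, Add(1, Mul(-6, 1))), Mul(Add(Mul(1, Pow(-1, -1)), Mul(-1, Pow(-1, -1))), -2)) = Add(Mul(2, 1, Add(1, -6)), Mul(Add(Mul(1, -1), Mul(-1, -1)), -2)) = Add(Mul(2, 1, -5), Mul(Add(-1, 1), -2)) = Add(-10, Mul(0, -2)) = Add(-10, 0) = -10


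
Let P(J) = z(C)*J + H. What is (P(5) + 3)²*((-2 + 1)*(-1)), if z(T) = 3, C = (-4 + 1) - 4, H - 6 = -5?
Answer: 361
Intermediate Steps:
H = 1 (H = 6 - 5 = 1)
C = -7 (C = -3 - 4 = -7)
P(J) = 1 + 3*J (P(J) = 3*J + 1 = 1 + 3*J)
(P(5) + 3)²*((-2 + 1)*(-1)) = ((1 + 3*5) + 3)²*((-2 + 1)*(-1)) = ((1 + 15) + 3)²*(-1*(-1)) = (16 + 3)²*1 = 19²*1 = 361*1 = 361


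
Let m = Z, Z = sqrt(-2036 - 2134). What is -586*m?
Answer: -586*I*sqrt(4170) ≈ -37841.0*I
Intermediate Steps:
Z = I*sqrt(4170) (Z = sqrt(-4170) = I*sqrt(4170) ≈ 64.576*I)
m = I*sqrt(4170) ≈ 64.576*I
-586*m = -586*I*sqrt(4170)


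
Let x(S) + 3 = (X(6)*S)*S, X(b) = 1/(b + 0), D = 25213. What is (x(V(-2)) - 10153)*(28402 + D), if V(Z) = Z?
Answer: -1633434590/3 ≈ -5.4448e+8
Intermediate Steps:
X(b) = 1/b
x(S) = -3 + S²/6 (x(S) = -3 + (S/6)*S = -3 + S²/6)
(x(V(-2)) - 10153)*(28402 + D) = ((-3 + (⅙)*(-2)²) - 10153)*(28402 + 25213) = ((-3 + (⅙)*4) - 10153)*53615 = ((-3 + ⅔) - 10153)*53615 = (-7/3 - 10153)*53615 = -30466/3*53615 = -1633434590/3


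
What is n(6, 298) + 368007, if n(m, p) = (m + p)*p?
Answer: 458599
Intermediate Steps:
n(m, p) = p*(m + p)
n(6, 298) + 368007 = 298*(6 + 298) + 368007 = 298*304 + 368007 = 90592 + 368007 = 458599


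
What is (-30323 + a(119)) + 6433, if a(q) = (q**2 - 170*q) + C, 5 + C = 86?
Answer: -29878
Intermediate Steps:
C = 81 (C = -5 + 86 = 81)
a(q) = 81 + q**2 - 170*q (a(q) = (q**2 - 170*q) + 81 = 81 + q**2 - 170*q)
(-30323 + a(119)) + 6433 = (-30323 + (81 + 119**2 - 170*119)) + 6433 = (-30323 + (81 + 14161 - 20230)) + 6433 = (-30323 - 5988) + 6433 = -36311 + 6433 = -29878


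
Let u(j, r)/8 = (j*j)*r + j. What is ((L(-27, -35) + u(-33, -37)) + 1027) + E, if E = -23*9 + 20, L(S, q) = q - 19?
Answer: -321822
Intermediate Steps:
u(j, r) = 8*j + 8*r*j**2 (u(j, r) = 8*((j*j)*r + j) = 8*(j**2*r + j) = 8*(r*j**2 + j) = 8*(j + r*j**2) = 8*j + 8*r*j**2)
L(S, q) = -19 + q
E = -187 (E = -207 + 20 = -187)
((L(-27, -35) + u(-33, -37)) + 1027) + E = (((-19 - 35) + 8*(-33)*(1 - 33*(-37))) + 1027) - 187 = ((-54 + 8*(-33)*(1 + 1221)) + 1027) - 187 = ((-54 + 8*(-33)*1222) + 1027) - 187 = ((-54 - 322608) + 1027) - 187 = (-322662 + 1027) - 187 = -321635 - 187 = -321822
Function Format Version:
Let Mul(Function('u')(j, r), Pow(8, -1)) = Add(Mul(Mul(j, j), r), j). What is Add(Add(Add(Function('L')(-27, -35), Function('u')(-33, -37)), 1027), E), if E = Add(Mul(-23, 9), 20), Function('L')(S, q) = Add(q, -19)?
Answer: -321822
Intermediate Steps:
Function('u')(j, r) = Add(Mul(8, j), Mul(8, r, Pow(j, 2))) (Function('u')(j, r) = Mul(8, Add(Mul(Mul(j, j), r), j)) = Mul(8, Add(Mul(Pow(j, 2), r), j)) = Mul(8, Add(Mul(r, Pow(j, 2)), j)) = Mul(8, Add(j, Mul(r, Pow(j, 2)))) = Add(Mul(8, j), Mul(8, r, Pow(j, 2))))
Function('L')(S, q) = Add(-19, q)
E = -187 (E = Add(-207, 20) = -187)
Add(Add(Add(Function('L')(-27, -35), Function('u')(-33, -37)), 1027), E) = Add(Add(Add(Add(-19, -35), Mul(8, -33, Add(1, Mul(-33, -37)))), 1027), -187) = Add(Add(Add(-54, Mul(8, -33, Add(1, 1221))), 1027), -187) = Add(Add(Add(-54, Mul(8, -33, 1222)), 1027), -187) = Add(Add(Add(-54, -322608), 1027), -187) = Add(Add(-322662, 1027), -187) = Add(-321635, -187) = -321822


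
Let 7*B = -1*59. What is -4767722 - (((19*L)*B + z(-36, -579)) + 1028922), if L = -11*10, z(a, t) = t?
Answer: -40695765/7 ≈ -5.8137e+6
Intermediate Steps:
B = -59/7 (B = (-1*59)/7 = (⅐)*(-59) = -59/7 ≈ -8.4286)
L = -110
-4767722 - (((19*L)*B + z(-36, -579)) + 1028922) = -4767722 - (((19*(-110))*(-59/7) - 579) + 1028922) = -4767722 - ((-2090*(-59/7) - 579) + 1028922) = -4767722 - ((123310/7 - 579) + 1028922) = -4767722 - (119257/7 + 1028922) = -4767722 - 1*7321711/7 = -4767722 - 7321711/7 = -40695765/7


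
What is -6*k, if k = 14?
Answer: -84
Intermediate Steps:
-6*k = -6*14 = -84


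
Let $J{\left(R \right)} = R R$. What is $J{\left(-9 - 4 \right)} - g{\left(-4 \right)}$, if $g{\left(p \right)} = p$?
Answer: $173$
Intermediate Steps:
$J{\left(R \right)} = R^{2}$
$J{\left(-9 - 4 \right)} - g{\left(-4 \right)} = \left(-9 - 4\right)^{2} - -4 = \left(-13\right)^{2} + 4 = 169 + 4 = 173$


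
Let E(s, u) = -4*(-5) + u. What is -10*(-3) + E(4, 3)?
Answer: 53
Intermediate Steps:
E(s, u) = 20 + u
-10*(-3) + E(4, 3) = -10*(-3) + (20 + 3) = 30 + 23 = 53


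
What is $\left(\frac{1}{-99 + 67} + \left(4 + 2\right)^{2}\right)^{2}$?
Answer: $\frac{1324801}{1024} \approx 1293.8$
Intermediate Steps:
$\left(\frac{1}{-99 + 67} + \left(4 + 2\right)^{2}\right)^{2} = \left(\frac{1}{-32} + 6^{2}\right)^{2} = \left(- \frac{1}{32} + 36\right)^{2} = \left(\frac{1151}{32}\right)^{2} = \frac{1324801}{1024}$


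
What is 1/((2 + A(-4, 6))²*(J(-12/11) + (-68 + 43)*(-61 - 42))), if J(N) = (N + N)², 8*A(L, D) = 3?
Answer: 7744/112686511 ≈ 6.8722e-5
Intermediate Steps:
A(L, D) = 3/8 (A(L, D) = (⅛)*3 = 3/8)
J(N) = 4*N² (J(N) = (2*N)² = 4*N²)
1/((2 + A(-4, 6))²*(J(-12/11) + (-68 + 43)*(-61 - 42))) = 1/((2 + 3/8)²*(4*(-12/11)² + (-68 + 43)*(-61 - 42))) = 1/((19/8)²*(4*(-12*1/11)² - 25*(-103))) = 1/(361*(4*(-12/11)² + 2575)/64) = 1/(361*(4*(144/121) + 2575)/64) = 1/(361*(576/121 + 2575)/64) = 1/((361/64)*(312151/121)) = 1/(112686511/7744) = 7744/112686511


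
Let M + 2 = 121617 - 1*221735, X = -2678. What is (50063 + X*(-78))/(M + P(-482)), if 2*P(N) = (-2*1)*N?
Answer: -258947/99638 ≈ -2.5989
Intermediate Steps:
M = -100120 (M = -2 + (121617 - 1*221735) = -2 + (121617 - 221735) = -2 - 100118 = -100120)
P(N) = -N (P(N) = ((-2*1)*N)/2 = (-2*N)/2 = -N)
(50063 + X*(-78))/(M + P(-482)) = (50063 - 2678*(-78))/(-100120 - 1*(-482)) = (50063 + 208884)/(-100120 + 482) = 258947/(-99638) = 258947*(-1/99638) = -258947/99638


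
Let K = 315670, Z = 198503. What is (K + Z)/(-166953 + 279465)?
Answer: 171391/37504 ≈ 4.5699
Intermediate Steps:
(K + Z)/(-166953 + 279465) = (315670 + 198503)/(-166953 + 279465) = 514173/112512 = 514173*(1/112512) = 171391/37504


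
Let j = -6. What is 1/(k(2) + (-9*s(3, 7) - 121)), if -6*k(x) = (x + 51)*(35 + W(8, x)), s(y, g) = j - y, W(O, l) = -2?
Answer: -2/663 ≈ -0.0030166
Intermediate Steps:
s(y, g) = -6 - y
k(x) = -561/2 - 11*x/2 (k(x) = -(x + 51)*(35 - 2)/6 = -(51 + x)*33/6 = -(1683 + 33*x)/6 = -561/2 - 11*x/2)
1/(k(2) + (-9*s(3, 7) - 121)) = 1/((-561/2 - 11/2*2) + (-9*(-6 - 1*3) - 121)) = 1/((-561/2 - 11) + (-9*(-6 - 3) - 121)) = 1/(-583/2 + (-9*(-9) - 121)) = 1/(-583/2 + (81 - 121)) = 1/(-583/2 - 40) = 1/(-663/2) = -2/663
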